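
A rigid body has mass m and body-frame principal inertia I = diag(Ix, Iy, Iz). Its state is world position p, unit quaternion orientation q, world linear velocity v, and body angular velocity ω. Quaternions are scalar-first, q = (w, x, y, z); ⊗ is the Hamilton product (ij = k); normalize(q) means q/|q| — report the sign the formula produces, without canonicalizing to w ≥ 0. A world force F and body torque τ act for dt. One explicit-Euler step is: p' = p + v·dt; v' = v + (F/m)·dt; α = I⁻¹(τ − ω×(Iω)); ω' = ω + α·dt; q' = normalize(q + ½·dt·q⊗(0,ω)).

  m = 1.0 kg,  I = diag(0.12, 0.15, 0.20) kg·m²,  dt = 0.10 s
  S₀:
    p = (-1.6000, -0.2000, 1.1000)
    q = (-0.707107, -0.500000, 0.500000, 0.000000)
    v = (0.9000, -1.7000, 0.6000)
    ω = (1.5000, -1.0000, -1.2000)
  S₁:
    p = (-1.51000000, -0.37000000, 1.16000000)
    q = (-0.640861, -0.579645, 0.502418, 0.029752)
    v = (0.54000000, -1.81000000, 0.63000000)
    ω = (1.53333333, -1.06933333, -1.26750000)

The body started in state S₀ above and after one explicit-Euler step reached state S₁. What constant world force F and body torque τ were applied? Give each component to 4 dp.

Δv = v₁−v₀ = (-0.36000000, -0.11000000, 0.03000000)
m·(v₁−v₀)/dt = (-3.6000, -1.1000, 0.3000)
rate change Δω = (0.03333333, -0.06933333, -0.06750000)
precession coupling = (0.0600, 0.1440, -0.0450)
τ = I·(Δω/dt) + ω₀×(Iω₀) = (0.1000, 0.0400, -0.1800)

F = (-3.6000, -1.1000, 0.3000)
τ = (0.1000, 0.0400, -0.1800)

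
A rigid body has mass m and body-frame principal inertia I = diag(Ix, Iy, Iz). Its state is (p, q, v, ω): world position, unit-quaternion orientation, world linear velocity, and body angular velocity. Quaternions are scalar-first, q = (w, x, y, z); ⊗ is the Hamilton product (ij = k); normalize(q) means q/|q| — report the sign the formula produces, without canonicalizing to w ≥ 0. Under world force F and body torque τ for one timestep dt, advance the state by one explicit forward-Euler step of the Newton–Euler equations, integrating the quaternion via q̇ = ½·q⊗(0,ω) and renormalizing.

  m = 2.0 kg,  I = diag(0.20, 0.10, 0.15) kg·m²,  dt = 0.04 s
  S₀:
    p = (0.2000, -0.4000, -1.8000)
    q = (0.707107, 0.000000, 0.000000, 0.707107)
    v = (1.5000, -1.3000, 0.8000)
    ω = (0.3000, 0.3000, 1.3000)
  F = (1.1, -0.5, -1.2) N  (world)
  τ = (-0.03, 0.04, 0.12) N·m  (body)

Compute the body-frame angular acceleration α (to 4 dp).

precession coupling ω×(Iω) = (0.0195, 0.0195, -0.0090)
α = I⁻¹(τ − ω×Iω) = (-0.2475, 0.2050, 0.8600)

α = (-0.2475, 0.2050, 0.8600)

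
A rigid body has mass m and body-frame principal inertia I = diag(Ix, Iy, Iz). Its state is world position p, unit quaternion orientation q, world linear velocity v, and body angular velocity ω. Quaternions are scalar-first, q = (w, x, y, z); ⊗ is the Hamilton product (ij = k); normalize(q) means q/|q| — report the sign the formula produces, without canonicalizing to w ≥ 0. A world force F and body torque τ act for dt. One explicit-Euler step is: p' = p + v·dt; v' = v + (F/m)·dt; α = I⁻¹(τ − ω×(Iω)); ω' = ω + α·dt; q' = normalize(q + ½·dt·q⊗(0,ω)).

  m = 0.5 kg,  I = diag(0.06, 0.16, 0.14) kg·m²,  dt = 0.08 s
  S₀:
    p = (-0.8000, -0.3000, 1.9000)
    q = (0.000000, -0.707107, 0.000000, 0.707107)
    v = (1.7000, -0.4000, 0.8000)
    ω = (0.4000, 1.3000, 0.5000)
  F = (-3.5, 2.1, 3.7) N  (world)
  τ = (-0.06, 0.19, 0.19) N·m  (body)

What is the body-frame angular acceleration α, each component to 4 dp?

α = (-0.7833, 1.2875, 0.9857)

ω×(Iω) gyroscopic = (-0.0130, -0.0160, 0.0520)
angular accel α = (-0.7833, 1.2875, 0.9857)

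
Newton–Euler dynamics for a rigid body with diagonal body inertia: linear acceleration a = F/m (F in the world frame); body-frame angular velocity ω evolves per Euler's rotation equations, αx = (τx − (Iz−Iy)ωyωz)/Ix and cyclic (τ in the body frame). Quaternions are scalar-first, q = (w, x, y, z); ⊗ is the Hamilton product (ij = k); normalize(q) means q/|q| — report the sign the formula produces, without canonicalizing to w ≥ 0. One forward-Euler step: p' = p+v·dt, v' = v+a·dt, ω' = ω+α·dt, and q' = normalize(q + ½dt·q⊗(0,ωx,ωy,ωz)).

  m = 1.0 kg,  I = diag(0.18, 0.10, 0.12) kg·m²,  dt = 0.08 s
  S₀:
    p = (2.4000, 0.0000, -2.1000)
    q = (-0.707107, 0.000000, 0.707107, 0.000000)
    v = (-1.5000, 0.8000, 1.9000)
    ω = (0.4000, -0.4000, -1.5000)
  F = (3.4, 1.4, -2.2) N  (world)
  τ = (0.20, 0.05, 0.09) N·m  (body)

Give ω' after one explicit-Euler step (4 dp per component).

ω' = (0.4836, -0.3312, -1.4485)

ω×(Iω) gyroscopic = (0.0120, -0.0360, 0.0128)
α = I⁻¹(τ − ω×Iω) = (1.0444, 0.8600, 0.6433)
ω' = ω + α·dt = (0.4836, -0.3312, -1.4485)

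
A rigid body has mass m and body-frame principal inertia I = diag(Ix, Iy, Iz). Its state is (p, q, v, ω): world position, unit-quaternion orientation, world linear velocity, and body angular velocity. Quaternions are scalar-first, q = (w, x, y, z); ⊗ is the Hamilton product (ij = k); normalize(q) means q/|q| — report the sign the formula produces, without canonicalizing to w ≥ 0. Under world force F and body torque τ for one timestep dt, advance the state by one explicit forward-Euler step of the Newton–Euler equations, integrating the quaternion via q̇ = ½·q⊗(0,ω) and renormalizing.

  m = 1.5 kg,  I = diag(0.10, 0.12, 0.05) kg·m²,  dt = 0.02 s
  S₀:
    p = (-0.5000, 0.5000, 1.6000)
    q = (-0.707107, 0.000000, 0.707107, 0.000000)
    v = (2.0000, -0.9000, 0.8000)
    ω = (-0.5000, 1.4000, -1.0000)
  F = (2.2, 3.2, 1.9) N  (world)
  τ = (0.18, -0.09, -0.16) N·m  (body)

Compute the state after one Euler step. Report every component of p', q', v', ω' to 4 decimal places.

p' = (-0.4600, 0.4820, 1.6160)
q' = (-0.7169, -0.0035, 0.6971, 0.0106)
v' = (2.0293, -0.8573, 0.8253)
ω' = (-0.4836, 1.3808, -1.0584)

linear accel F/m = (1.4667, 2.1333, 1.2667)
new position p' = (-0.4600, 0.4820, 1.6160)
new velocity v' = (2.0293, -0.8573, 0.8253)
precession coupling ω×(Iω) = (0.0980, 0.0250, -0.0140)
α = I⁻¹(τ − ω×Iω) = (0.8200, -0.9583, -2.9200)
ω' = ω + α·dt = (-0.4836, 1.3808, -1.0584)
2q̇ = q⊗(0,ω) = (-0.9899498, -0.3535535, -0.9899498, 1.0606605)
q + ½dt·q⊗(0,ω), renormalized = (-0.7169, -0.0035, 0.6971, 0.0106)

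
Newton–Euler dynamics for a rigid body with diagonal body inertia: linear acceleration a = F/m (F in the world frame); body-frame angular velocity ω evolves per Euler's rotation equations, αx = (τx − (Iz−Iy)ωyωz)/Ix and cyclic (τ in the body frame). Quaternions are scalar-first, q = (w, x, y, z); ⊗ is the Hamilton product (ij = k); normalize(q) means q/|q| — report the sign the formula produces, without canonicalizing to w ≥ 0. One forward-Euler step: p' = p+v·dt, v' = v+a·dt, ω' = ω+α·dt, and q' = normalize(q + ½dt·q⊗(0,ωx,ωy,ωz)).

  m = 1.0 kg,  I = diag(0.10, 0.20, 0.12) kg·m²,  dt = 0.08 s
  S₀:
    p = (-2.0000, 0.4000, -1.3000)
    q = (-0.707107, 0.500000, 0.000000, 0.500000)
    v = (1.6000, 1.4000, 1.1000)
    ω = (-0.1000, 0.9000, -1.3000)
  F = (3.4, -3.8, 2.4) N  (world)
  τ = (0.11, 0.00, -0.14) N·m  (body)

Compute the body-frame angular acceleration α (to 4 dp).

α = (0.1640, 0.0130, -1.0917)

ω×(Iω) gyroscopic = (0.0936, -0.0026, -0.0090)
(τ − ω×Iω)/I = (0.1640, 0.0130, -1.0917)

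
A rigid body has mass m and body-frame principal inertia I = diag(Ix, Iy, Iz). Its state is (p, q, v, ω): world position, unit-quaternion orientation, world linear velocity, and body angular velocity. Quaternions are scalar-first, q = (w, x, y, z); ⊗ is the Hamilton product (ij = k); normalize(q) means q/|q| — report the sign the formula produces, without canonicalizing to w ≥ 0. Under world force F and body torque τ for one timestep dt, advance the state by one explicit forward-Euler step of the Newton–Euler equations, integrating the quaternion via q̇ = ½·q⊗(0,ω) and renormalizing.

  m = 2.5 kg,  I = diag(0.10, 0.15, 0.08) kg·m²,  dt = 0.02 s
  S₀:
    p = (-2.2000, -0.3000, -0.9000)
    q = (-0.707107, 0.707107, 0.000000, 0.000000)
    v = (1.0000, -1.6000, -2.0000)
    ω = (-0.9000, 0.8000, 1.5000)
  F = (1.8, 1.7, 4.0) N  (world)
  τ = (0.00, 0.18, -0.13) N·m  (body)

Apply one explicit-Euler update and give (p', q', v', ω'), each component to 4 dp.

precession coupling ω×(Iω) = (-0.0840, -0.0270, -0.0360)
(τ − ω×Iω)/I = (0.8400, 1.3800, -1.1750)
ω + α·dt = (-0.8832, 0.8276, 1.4765)
2q̇ = q⊗(0,ω) = (0.6363963, 0.6363963, -1.6263461, -0.4949749)
updated quaternion q' = (-0.7006, 0.7133, -0.0163, -0.0049)
a = F/m = (0.7200, 0.6800, 1.6000)
p + v·dt = (-2.1800, -0.3320, -0.9400)
v' = v + a·dt = (1.0144, -1.5864, -1.9680)

p' = (-2.1800, -0.3320, -0.9400)
q' = (-0.7006, 0.7133, -0.0163, -0.0049)
v' = (1.0144, -1.5864, -1.9680)
ω' = (-0.8832, 0.8276, 1.4765)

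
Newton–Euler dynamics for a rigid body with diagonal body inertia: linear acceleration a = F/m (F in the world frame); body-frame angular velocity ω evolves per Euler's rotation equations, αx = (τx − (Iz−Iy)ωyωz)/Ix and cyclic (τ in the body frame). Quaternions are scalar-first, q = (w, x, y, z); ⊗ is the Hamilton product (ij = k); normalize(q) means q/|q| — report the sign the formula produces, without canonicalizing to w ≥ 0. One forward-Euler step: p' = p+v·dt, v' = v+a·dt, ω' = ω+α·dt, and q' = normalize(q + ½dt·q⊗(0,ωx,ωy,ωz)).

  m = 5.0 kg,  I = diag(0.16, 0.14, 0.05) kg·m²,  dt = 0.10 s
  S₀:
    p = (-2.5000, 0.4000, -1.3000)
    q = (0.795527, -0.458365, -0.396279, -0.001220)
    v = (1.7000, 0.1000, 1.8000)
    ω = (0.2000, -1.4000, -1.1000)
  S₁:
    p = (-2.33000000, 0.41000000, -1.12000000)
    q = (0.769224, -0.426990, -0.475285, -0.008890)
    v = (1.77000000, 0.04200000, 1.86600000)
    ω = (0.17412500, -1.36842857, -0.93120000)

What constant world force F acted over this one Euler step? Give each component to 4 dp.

F = (3.5000, -2.9000, 3.3000)

velocity change Δv = (0.07000000, -0.05800000, 0.06600000)
m·(v₁−v₀)/dt = (3.5000, -2.9000, 3.3000)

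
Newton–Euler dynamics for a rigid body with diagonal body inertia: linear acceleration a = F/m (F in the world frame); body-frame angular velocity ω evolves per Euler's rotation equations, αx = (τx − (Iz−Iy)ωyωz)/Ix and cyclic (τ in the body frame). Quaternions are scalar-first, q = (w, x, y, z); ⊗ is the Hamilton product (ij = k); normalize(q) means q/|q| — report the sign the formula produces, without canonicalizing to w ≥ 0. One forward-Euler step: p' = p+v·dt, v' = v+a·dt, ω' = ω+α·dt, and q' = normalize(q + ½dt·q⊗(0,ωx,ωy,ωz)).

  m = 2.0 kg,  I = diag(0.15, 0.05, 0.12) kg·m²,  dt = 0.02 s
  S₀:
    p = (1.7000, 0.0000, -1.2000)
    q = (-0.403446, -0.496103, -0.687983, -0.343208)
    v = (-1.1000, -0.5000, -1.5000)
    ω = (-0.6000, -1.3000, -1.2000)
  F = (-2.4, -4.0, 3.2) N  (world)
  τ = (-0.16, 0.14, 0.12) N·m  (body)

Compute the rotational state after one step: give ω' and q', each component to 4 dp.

ω' = (-0.6359, -1.2526, -1.1670)
q' = (-0.4194, -0.4898, -0.6865, -0.3360)

precession coupling ω×(Iω) = (0.1092, 0.0216, -0.0780)
α = I⁻¹(τ − ω×Iω) = (-1.7947, 2.3680, 1.6500)
ω + α·dt = (-0.6359, -1.2526, -1.1670)
q⊗(0,ω) = (-1.6038893, 0.6214768, 0.1350810, 0.7162793)
updated quaternion q' = (-0.4194, -0.4898, -0.6865, -0.3360)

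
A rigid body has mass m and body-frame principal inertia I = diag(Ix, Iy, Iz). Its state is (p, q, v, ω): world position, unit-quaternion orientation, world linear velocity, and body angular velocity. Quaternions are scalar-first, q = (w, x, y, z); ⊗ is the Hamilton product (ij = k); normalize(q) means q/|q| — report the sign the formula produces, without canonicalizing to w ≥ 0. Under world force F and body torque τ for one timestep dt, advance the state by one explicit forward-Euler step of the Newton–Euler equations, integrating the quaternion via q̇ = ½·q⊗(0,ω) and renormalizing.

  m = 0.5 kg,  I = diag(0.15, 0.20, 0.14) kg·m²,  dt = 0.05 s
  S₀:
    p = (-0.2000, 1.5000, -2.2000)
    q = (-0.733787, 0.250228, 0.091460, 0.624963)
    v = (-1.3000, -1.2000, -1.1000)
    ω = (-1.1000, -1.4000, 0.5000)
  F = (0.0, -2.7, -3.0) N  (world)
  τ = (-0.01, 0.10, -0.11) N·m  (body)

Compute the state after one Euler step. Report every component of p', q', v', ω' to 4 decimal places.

p' = (-0.2650, 1.4400, -2.2550)
q' = (-0.7307, 0.2931, 0.0967, 0.6089)
v' = (-1.3000, -1.4700, -1.4000)
ω' = (-1.1173, -1.3736, 0.4332)

linear accel F/m = (0.0000, -5.4000, -6.0000)
new position p' = (-0.2650, 1.4400, -2.2550)
v' = v + a·dt = (-1.3000, -1.4700, -1.4000)
ω×(Iω) gyroscopic = (0.0420, -0.0055, 0.0770)
angular accel α = (-0.3467, 0.5275, -1.3357)
ω' = ω + α·dt = (-1.1173, -1.3736, 0.4332)
2q̇ = q⊗(0,ω) = (0.0908133, 1.7278439, 0.2147285, -0.6166067)
q + ½dt·q⊗(0,ω), renormalized = (-0.7307, 0.2931, 0.0967, 0.6089)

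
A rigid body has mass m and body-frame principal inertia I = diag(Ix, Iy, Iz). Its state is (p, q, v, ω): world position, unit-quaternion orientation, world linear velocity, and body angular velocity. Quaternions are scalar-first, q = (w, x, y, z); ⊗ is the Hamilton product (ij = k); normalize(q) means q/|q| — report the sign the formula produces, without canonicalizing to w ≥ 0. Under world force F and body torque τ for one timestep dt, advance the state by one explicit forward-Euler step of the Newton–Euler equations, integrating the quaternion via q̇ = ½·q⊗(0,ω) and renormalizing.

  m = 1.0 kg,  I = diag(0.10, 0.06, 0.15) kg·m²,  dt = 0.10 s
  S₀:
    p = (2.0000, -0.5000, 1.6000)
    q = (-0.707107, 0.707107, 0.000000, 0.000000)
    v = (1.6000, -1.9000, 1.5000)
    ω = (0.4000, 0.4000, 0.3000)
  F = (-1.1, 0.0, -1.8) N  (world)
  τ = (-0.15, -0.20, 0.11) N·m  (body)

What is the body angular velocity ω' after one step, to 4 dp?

ω' = (0.2392, 0.0767, 0.3776)

gyro term ω×Iω = (0.0108, -0.0060, -0.0064)
(τ − ω×Iω)/I = (-1.6080, -3.2333, 0.7760)
ω' = ω + α·dt = (0.2392, 0.0767, 0.3776)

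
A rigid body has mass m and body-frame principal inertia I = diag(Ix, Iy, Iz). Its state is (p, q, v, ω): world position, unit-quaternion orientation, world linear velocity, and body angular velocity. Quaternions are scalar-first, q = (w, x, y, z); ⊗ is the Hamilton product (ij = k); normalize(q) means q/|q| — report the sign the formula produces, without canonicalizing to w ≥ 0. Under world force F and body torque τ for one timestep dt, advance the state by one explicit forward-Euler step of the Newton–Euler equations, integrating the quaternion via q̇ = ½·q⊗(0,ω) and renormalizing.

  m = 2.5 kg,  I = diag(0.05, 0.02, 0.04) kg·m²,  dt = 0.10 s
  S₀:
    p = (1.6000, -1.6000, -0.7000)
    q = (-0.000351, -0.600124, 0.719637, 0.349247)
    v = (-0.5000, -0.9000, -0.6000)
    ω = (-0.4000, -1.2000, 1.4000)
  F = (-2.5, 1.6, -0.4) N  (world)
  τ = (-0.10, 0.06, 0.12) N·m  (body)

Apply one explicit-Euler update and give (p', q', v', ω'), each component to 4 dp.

a = (-1.0000, 0.6400, -0.1600)
p' = p + v·dt = (1.5500, -1.6900, -0.7600)
v + (F/m)dt = (-0.6000, -0.8360, -0.6160)
ω×(Iω) gyroscopic = (-0.0336, -0.0056, -0.0144)
α = I⁻¹(τ − ω×Iω) = (-1.3280, 3.2800, 3.3600)
ω' = ω + α·dt = (-0.5328, -0.8720, 1.7360)
q⊗(0,ω) = (0.1345690, 1.4267286, 0.7008960, 1.0075122)
q' = normalize(q + ½dt·q⊗(0,ω)) = (0.0063, -0.5265, 0.7513, 0.3979)

p' = (1.5500, -1.6900, -0.7600)
q' = (0.0063, -0.5265, 0.7513, 0.3979)
v' = (-0.6000, -0.8360, -0.6160)
ω' = (-0.5328, -0.8720, 1.7360)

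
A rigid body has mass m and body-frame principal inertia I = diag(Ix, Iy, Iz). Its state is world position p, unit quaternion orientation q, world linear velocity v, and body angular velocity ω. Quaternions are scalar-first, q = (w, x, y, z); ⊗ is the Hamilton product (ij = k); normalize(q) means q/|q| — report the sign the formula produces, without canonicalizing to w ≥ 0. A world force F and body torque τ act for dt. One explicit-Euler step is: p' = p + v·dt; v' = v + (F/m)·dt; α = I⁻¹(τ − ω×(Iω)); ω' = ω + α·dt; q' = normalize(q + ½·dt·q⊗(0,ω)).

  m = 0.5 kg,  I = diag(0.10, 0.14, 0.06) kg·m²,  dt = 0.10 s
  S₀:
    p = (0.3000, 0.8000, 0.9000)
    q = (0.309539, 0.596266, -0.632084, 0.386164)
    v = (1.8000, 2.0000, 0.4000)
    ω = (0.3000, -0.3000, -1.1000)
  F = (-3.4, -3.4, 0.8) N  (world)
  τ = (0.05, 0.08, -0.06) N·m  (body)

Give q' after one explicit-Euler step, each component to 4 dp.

q' = (0.3118, 0.6404, -0.5971, 0.3690)

Hamilton product q⊗(0,ω) = (0.0562754, 0.9040033, 0.6788801, -0.3297475)
q + ½dt·q⊗(0,ω), renormalized = (0.3118, 0.6404, -0.5971, 0.3690)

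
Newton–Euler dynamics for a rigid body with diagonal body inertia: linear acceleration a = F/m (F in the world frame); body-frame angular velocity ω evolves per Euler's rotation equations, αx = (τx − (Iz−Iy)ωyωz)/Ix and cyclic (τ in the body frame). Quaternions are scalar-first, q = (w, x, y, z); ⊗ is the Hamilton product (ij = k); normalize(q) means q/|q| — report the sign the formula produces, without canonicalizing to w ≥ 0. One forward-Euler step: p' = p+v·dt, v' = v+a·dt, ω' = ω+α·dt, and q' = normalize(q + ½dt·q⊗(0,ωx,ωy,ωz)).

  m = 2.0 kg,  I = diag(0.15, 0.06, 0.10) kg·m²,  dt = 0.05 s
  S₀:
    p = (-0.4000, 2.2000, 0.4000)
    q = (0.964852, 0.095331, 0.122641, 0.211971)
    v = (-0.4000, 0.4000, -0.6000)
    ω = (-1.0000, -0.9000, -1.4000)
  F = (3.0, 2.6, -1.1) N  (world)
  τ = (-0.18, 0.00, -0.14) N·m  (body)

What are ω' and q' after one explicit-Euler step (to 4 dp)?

ω' = (-1.0768, -0.9583, -1.4295)
q' = (0.9763, 0.0716, 0.0989, 0.1789)

gyro term ω×Iω = (0.0504, 0.0700, -0.0810)
angular accel α = (-1.5360, -1.1667, -0.5900)
ω + α·dt = (-1.0768, -0.9583, -1.4295)
Hamilton product q⊗(0,ω) = (0.5024673, -0.9457755, -0.9468744, -1.3139497)
updated quaternion q' = (0.9763, 0.0716, 0.0989, 0.1789)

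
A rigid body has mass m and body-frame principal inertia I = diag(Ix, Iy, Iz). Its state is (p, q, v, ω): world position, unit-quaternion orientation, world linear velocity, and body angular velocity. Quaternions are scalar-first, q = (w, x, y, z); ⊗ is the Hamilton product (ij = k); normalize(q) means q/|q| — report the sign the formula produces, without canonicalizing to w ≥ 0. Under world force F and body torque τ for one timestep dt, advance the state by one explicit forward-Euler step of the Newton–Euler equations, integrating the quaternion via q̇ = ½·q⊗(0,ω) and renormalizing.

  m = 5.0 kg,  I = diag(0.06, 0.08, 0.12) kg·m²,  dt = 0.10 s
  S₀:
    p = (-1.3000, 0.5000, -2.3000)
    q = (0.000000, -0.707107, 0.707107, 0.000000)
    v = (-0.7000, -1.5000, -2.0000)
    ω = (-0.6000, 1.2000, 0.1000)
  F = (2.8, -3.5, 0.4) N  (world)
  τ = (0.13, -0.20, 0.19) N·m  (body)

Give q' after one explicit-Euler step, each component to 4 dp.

q' = (-0.0635, -0.7020, 0.7090, -0.0212)

Hamilton product q⊗(0,ω) = (-1.2727926, 0.0707107, 0.0707107, -0.4242642)
updated quaternion q' = (-0.0635, -0.7020, 0.7090, -0.0212)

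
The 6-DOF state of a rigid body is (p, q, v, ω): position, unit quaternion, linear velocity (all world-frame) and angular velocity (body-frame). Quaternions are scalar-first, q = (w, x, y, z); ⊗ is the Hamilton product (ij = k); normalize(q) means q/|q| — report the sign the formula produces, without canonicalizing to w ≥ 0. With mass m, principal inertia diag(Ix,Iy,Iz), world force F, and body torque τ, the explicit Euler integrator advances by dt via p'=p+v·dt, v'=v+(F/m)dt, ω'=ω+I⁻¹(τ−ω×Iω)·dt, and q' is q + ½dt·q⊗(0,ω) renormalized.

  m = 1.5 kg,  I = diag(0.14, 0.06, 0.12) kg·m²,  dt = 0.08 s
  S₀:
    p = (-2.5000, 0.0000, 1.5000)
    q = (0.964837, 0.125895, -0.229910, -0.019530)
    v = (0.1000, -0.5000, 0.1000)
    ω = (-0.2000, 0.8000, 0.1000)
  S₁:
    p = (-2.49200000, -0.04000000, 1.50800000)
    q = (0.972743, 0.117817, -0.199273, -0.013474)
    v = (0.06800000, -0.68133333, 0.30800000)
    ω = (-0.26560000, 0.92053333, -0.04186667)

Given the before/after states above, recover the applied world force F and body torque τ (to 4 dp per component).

F = (-0.6000, -3.4000, 3.9000)
τ = (-0.1100, 0.0900, -0.2000)

Δω = ω₁−ω₀ = (-0.06560000, 0.12053333, -0.14186667)
applied torque τ = (-0.1100, 0.0900, -0.2000)
velocity change Δv = (-0.03200000, -0.18133333, 0.20800000)
applied force F = (-0.6000, -3.4000, 3.9000)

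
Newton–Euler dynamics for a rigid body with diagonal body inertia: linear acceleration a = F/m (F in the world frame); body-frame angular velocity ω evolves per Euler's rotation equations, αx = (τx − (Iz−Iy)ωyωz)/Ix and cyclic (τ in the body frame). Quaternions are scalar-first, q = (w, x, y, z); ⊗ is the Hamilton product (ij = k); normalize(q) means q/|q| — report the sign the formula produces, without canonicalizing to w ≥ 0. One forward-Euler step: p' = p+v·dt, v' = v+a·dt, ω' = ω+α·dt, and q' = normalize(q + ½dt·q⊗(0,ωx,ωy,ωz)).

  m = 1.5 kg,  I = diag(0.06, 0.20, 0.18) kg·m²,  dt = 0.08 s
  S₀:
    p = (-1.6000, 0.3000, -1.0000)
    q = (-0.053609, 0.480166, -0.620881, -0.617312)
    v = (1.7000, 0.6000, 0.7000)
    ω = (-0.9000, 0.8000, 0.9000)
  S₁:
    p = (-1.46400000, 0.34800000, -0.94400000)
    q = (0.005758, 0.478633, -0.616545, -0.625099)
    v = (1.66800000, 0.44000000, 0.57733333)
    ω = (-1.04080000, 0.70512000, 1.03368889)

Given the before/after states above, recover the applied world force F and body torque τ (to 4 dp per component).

velocity change Δv = (-0.03200000, -0.16000000, -0.12266667)
F = m·Δv/dt = (-0.6000, -3.0000, -2.3000)
ω₁ − ω₀ = (-0.14080000, -0.09488000, 0.13368889)
applied torque τ = (-0.1200, -0.1400, 0.2000)

F = (-0.6000, -3.0000, -2.3000)
τ = (-0.1200, -0.1400, 0.2000)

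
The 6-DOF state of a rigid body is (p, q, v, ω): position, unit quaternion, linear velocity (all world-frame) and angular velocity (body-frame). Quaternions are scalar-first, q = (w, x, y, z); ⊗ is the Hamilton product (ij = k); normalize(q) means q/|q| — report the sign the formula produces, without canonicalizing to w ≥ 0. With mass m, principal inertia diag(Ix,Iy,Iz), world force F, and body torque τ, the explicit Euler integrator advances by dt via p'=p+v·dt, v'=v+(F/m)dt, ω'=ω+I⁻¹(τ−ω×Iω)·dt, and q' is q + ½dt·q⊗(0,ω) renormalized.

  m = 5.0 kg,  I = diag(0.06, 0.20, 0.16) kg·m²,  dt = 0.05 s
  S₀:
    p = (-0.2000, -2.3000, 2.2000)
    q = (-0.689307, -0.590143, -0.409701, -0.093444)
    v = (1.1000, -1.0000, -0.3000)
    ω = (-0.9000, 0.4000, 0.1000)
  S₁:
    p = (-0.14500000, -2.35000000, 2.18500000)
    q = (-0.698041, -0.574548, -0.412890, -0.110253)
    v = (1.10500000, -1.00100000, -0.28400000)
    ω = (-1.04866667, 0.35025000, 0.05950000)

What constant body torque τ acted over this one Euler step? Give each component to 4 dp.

τ = (-0.1800, -0.1900, -0.1800)

rate change Δω = (-0.14866667, -0.04975000, -0.04050000)
ω₀×(Iω₀) = (-0.0016, 0.0090, -0.0504)
I·α + gyro = (-0.1800, -0.1900, -0.1800)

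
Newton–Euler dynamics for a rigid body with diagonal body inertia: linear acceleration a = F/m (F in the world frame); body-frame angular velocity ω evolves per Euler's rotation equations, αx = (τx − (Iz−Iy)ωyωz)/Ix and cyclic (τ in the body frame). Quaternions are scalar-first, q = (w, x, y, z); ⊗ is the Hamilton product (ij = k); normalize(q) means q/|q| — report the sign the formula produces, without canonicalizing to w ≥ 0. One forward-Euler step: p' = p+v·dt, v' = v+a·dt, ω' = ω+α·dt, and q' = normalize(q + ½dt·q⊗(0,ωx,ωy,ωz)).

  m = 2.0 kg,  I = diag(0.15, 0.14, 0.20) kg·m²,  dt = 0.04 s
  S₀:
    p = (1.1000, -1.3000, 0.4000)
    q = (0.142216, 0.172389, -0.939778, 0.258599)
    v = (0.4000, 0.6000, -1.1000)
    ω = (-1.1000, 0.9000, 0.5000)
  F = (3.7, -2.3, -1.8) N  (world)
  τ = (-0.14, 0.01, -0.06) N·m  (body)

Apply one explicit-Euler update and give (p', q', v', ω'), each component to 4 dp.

p' = (1.1160, -1.2760, 0.3560)
q' = (0.1603, 0.1551, -0.9442, 0.2423)
v' = (0.4740, 0.5540, -1.1360)
ω' = (-1.1445, 0.8950, 0.4860)

linear accel F/m = (1.8500, -1.1500, -0.9000)
new position p' = (1.1160, -1.2760, 0.3560)
new velocity v' = (0.4740, 0.5540, -1.1360)
angular accel α = (-1.1133, -0.1250, -0.3495)
new body rate ω' = (-1.1445, 0.8950, 0.4860)
q⊗(0,ω) = (0.9061286, -0.8590657, -0.2426590, -0.8074977)
q + ½dt·q⊗(0,ω), renormalized = (0.1603, 0.1551, -0.9442, 0.2423)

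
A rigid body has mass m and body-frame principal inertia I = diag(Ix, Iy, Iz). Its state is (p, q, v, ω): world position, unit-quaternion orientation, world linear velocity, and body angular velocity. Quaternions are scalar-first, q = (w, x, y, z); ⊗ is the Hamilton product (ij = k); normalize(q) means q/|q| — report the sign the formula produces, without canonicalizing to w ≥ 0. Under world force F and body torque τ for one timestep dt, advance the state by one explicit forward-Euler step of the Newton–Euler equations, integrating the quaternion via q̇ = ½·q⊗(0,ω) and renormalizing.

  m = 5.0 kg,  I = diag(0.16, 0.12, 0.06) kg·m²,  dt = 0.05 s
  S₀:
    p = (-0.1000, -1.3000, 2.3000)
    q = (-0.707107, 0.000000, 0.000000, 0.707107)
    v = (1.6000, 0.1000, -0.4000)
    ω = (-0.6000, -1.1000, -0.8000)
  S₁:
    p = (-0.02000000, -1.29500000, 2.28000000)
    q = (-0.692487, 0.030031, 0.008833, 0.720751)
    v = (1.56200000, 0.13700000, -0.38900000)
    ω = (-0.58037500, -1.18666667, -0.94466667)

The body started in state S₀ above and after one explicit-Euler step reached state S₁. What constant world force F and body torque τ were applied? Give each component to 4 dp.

rate change Δω = (0.01962500, -0.08666667, -0.14466667)
precession coupling = (-0.0528, 0.0480, -0.0264)
I·α + gyro = (0.0100, -0.1600, -0.2000)
Δv = v₁−v₀ = (-0.03800000, 0.03700000, 0.01100000)
applied force F = (-3.8000, 3.7000, 1.1000)

F = (-3.8000, 3.7000, 1.1000)
τ = (0.0100, -0.1600, -0.2000)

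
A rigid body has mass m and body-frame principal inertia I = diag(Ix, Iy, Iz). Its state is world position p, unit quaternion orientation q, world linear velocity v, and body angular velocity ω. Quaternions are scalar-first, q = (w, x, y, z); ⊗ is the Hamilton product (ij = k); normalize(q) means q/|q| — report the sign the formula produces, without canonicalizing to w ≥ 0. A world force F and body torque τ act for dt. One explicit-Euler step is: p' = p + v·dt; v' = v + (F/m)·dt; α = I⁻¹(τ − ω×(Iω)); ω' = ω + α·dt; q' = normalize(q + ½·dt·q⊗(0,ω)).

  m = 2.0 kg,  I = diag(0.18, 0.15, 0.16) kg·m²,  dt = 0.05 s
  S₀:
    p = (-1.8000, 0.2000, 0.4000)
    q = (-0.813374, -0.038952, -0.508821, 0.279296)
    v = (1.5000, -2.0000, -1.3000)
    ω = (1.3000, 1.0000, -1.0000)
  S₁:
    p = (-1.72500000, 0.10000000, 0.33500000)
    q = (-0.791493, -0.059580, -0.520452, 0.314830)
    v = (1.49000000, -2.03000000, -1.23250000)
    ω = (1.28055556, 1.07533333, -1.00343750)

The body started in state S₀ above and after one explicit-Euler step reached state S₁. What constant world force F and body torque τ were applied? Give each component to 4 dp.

F = (-0.4000, -1.2000, 2.7000)
τ = (-0.0800, 0.2000, -0.0500)

v₁ − v₀ = (-0.01000000, -0.03000000, 0.06750000)
applied force F = (-0.4000, -1.2000, 2.7000)
ω₁ − ω₀ = (-0.01944444, 0.07533333, -0.00343750)
applied torque τ = (-0.0800, 0.2000, -0.0500)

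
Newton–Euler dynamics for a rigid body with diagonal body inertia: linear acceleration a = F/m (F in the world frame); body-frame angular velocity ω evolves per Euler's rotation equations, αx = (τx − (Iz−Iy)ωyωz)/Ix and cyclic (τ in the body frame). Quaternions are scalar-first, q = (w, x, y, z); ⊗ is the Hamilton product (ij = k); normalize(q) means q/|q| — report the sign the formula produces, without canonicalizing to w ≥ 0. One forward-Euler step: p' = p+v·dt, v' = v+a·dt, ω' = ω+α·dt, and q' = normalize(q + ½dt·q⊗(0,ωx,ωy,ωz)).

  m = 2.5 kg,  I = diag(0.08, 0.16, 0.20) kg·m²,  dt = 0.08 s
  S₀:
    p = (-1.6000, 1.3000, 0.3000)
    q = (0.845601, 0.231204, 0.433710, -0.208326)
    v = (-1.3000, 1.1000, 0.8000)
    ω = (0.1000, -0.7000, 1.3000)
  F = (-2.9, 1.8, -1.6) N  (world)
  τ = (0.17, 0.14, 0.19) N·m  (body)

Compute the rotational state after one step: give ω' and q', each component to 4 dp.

ω' = (0.3064, -0.6222, 1.3782)
q' = (0.8661, 0.2509, 0.3965, -0.1723)

ω×(Iω) gyroscopic = (-0.0364, -0.0156, -0.0056)
α = I⁻¹(τ − ω×Iω) = (2.5800, 0.9725, 0.9780)
ω + α·dt = (0.3064, -0.6222, 1.3782)
Hamilton product q⊗(0,ω) = (0.5513004, 0.5025549, -0.9133185, 0.8940675)
updated quaternion q' = (0.8661, 0.2509, 0.3965, -0.1723)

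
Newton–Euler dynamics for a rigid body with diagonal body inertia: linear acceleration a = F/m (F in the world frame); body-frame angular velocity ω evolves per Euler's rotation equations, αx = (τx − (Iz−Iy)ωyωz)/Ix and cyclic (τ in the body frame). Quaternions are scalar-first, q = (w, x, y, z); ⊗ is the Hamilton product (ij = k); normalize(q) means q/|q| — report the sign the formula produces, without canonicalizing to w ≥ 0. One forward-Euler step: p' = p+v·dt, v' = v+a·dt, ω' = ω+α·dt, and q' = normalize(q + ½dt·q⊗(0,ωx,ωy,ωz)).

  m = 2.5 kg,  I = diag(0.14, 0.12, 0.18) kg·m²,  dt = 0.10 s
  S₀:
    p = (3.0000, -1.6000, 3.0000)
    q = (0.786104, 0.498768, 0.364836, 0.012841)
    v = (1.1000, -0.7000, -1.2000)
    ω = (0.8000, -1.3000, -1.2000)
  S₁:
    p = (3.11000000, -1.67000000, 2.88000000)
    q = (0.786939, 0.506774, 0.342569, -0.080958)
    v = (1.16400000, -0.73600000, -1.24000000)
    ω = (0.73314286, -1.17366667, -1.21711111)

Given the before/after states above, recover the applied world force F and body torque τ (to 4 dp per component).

Δω = ω₁−ω₀ = (-0.06685714, 0.12633333, -0.01711111)
I·α + gyro = (0.0000, 0.1900, -0.0100)
Δv = v₁−v₀ = (0.06400000, -0.03600000, -0.04000000)
F = m·Δv/dt = (1.6000, -0.9000, -1.0000)

F = (1.6000, -0.9000, -1.0000)
τ = (0.0000, 0.1900, -0.0100)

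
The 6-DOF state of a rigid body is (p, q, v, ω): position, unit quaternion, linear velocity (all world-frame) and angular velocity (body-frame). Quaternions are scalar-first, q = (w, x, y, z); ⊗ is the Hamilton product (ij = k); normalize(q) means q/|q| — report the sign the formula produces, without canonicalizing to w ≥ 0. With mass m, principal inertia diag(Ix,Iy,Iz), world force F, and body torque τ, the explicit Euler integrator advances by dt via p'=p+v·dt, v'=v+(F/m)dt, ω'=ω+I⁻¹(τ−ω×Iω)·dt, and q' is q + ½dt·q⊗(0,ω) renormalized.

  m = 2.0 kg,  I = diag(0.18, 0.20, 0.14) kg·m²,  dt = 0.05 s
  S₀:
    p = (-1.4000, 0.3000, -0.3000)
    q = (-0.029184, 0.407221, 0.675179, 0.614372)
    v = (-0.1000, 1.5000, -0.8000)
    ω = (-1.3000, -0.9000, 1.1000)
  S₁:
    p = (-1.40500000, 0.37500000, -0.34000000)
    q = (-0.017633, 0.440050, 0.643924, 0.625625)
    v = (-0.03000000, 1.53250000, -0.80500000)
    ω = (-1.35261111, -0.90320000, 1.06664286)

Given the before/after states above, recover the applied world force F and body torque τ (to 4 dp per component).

v₁ − v₀ = (0.07000000, 0.03250000, -0.00500000)
F = m·Δv/dt = (2.8000, 1.3000, -0.2000)
ω₁ − ω₀ = (-0.05261111, -0.00320000, -0.03335714)
precession coupling = (0.0594, -0.0572, 0.0234)
τ = I·(Δω/dt) + ω₀×(Iω₀) = (-0.1300, -0.0700, -0.0700)

F = (2.8000, 1.3000, -0.2000)
τ = (-0.1300, -0.0700, -0.0700)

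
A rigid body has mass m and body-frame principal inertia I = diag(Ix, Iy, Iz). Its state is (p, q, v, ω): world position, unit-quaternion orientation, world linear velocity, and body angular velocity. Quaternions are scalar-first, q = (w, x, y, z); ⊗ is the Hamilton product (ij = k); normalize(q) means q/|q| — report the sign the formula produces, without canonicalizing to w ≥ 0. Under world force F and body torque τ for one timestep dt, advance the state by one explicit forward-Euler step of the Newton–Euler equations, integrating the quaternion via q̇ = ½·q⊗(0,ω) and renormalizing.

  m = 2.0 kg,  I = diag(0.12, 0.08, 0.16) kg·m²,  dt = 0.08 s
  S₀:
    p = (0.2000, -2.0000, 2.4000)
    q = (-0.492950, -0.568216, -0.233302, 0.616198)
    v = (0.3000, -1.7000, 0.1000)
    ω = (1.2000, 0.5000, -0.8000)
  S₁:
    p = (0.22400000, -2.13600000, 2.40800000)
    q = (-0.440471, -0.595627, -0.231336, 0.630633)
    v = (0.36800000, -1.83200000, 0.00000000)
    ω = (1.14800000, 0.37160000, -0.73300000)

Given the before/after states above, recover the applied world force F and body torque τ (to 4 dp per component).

F = (1.7000, -3.3000, -2.5000)
τ = (-0.1100, -0.0900, 0.1100)

ω₁ − ω₀ = (-0.05200000, -0.12840000, 0.06700000)
ω₀×(Iω₀) = (-0.0320, 0.0384, -0.0240)
I·α + gyro = (-0.1100, -0.0900, 0.1100)
Δv = v₁−v₀ = (0.06800000, -0.13200000, -0.10000000)
applied force F = (1.7000, -3.3000, -2.5000)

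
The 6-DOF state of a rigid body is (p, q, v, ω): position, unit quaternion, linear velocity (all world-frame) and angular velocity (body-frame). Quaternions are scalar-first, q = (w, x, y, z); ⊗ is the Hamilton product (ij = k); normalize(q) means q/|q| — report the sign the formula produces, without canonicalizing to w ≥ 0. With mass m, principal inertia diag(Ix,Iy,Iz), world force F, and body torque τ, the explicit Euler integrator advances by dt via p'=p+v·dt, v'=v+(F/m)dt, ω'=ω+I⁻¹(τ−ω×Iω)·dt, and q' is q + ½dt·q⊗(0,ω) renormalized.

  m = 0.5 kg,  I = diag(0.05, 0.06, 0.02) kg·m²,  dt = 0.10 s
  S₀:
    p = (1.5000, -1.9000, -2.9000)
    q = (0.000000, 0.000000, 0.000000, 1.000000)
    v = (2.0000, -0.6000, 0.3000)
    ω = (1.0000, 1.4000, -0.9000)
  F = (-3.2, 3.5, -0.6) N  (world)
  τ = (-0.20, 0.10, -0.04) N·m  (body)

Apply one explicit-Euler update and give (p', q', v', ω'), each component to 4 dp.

p' = (1.7000, -1.9600, -2.8700)
q' = (0.0448, -0.0697, 0.0498, 0.9953)
v' = (1.3600, 0.1000, 0.1800)
ω' = (0.4992, 1.6117, -1.1700)

p + v·dt = (1.7000, -1.9600, -2.8700)
v + (F/m)dt = (1.3600, 0.1000, 0.1800)
angular accel α = (-5.0080, 2.1167, -2.7000)
ω' = ω + α·dt = (0.4992, 1.6117, -1.1700)
Hamilton product q⊗(0,ω) = (0.9000000, -1.4000000, 1.0000000, 0.0000000)
updated quaternion q' = (0.0448, -0.0697, 0.0498, 0.9953)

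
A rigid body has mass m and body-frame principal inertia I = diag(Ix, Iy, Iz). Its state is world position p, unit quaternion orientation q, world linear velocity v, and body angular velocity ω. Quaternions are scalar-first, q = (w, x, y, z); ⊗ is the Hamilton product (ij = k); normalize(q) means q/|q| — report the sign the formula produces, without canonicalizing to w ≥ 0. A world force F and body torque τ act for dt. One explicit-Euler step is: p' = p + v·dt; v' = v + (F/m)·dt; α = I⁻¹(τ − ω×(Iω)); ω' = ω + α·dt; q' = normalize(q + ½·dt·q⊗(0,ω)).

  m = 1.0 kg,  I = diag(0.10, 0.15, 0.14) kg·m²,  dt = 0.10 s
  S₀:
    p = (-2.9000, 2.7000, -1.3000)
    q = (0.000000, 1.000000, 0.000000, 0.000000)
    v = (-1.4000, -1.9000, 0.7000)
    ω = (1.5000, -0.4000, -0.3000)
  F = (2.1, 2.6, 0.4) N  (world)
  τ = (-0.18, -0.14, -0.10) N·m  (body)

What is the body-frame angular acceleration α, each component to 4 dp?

gyro term ω×Iω = (-0.0012, 0.0180, -0.0300)
α = I⁻¹(τ − ω×Iω) = (-1.7880, -1.0533, -0.5000)

α = (-1.7880, -1.0533, -0.5000)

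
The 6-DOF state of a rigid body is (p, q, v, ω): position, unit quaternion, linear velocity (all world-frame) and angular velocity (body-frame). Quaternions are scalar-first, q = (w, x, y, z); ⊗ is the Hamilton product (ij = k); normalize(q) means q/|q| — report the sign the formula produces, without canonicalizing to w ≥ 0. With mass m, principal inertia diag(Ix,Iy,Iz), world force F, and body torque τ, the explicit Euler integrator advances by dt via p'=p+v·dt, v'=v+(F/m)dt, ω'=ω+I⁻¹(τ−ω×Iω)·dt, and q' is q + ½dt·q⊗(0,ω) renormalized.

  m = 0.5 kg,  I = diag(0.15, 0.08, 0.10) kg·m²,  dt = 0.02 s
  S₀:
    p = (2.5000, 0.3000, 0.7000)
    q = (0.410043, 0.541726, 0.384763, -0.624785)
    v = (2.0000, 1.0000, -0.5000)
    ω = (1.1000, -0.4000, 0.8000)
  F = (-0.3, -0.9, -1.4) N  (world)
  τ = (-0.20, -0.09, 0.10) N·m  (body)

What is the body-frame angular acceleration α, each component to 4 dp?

α = (-1.2907, -1.6750, 0.6920)

ω×(Iω) gyroscopic = (-0.0064, 0.0440, 0.0308)
(τ − ω×Iω)/I = (-1.2907, -1.6750, 0.6920)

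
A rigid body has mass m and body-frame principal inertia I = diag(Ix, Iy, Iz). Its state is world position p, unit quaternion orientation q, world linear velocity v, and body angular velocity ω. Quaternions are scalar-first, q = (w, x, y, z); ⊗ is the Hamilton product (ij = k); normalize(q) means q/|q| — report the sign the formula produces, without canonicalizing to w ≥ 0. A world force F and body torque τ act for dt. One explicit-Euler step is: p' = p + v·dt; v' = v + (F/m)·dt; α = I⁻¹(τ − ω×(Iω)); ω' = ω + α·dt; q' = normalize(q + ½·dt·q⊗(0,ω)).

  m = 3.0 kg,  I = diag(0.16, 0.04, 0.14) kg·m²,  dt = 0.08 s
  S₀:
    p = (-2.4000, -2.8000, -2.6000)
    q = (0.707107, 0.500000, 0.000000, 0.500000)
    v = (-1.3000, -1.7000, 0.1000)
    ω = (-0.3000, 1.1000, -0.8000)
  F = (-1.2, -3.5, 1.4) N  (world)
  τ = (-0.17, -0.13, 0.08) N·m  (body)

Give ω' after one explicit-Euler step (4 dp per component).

ω' = (-0.3410, 0.8304, -0.7769)

precession coupling ω×(Iω) = (-0.0880, 0.0048, 0.0396)
α = I⁻¹(τ − ω×Iω) = (-0.5125, -3.3700, 0.2886)
ω + α·dt = (-0.3410, 0.8304, -0.7769)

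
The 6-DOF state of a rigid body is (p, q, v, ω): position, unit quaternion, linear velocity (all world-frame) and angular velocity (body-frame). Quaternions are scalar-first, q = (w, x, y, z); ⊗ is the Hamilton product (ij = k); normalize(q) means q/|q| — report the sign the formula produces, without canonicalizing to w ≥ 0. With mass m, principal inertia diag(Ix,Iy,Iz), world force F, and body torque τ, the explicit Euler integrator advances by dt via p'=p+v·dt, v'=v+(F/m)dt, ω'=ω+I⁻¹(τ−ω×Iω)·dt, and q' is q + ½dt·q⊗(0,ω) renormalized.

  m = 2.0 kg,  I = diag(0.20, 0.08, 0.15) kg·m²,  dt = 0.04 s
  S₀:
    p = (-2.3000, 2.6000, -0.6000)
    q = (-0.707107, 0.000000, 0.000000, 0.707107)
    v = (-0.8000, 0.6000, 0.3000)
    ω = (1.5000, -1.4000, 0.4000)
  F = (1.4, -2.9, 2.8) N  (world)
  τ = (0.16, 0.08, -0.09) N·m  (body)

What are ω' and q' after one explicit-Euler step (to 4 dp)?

ω' = (1.5398, -1.3750, 0.3088)
q' = (-0.7121, -0.0014, 0.0410, 0.7008)

gyro term ω×Iω = (-0.0392, 0.0300, 0.2520)
(τ − ω×Iω)/I = (0.9960, 0.6250, -2.2800)
ω + α·dt = (1.5398, -1.3750, 0.3088)
Hamilton product q⊗(0,ω) = (-0.2828428, -0.0707107, 2.0506103, -0.2828428)
q' = normalize(q + ½dt·q⊗(0,ω)) = (-0.7121, -0.0014, 0.0410, 0.7008)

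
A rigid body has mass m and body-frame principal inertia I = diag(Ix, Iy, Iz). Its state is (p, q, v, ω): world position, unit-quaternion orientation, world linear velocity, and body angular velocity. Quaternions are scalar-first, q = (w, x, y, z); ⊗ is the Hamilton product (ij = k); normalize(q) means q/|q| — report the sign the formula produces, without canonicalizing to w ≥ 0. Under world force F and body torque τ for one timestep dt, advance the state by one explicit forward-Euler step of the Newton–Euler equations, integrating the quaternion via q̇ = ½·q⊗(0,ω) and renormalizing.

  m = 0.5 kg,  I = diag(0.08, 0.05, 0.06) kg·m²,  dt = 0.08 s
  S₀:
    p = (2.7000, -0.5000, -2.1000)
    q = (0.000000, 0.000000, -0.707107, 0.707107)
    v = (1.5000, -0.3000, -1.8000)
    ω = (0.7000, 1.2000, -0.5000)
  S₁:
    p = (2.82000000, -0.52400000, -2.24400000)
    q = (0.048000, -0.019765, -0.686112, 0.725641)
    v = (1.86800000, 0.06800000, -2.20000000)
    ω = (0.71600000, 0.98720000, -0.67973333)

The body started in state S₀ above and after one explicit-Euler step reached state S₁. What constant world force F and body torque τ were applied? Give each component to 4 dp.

Δv = v₁−v₀ = (0.36800000, 0.36800000, -0.40000000)
F = m·Δv/dt = (2.3000, 2.3000, -2.5000)
ω₁ − ω₀ = (0.01600000, -0.21280000, -0.17973333)
gyro term ω₀×Iω₀ = (-0.0060, -0.0070, -0.0252)
applied torque τ = (0.0100, -0.1400, -0.1600)

F = (2.3000, 2.3000, -2.5000)
τ = (0.0100, -0.1400, -0.1600)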